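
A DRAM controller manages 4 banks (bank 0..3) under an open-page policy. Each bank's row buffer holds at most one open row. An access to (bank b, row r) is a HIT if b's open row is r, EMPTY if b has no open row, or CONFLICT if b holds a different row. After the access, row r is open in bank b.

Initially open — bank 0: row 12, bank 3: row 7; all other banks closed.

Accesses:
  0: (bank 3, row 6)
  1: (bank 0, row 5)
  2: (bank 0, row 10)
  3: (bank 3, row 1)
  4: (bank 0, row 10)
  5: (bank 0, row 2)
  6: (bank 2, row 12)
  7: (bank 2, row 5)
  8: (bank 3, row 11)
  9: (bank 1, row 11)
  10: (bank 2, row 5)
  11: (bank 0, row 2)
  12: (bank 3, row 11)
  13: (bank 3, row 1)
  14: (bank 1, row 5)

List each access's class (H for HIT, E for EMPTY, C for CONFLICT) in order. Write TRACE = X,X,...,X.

TRACE = C,C,C,C,H,C,E,C,C,E,H,H,H,C,C

  [0] b3 r6: had r7 ⇒ C
  [1] b0 r5: had r12 ⇒ C
  [2] b0 r10: had r5 ⇒ C
  [3] b3 r1: had r6 ⇒ C
  [4] b0 r10: had r10 ⇒ H
  [5] b0 r2: had r10 ⇒ C
  [6] b2 r12: no row ⇒ E
  [7] b2 r5: had r12 ⇒ C
  [8] b3 r11: had r1 ⇒ C
  [9] b1 r11: no row ⇒ E
  [10] b2 r5: had r5 ⇒ H
  [11] b0 r2: had r2 ⇒ H
  [12] b3 r11: had r11 ⇒ H
  [13] b3 r1: had r11 ⇒ C
  [14] b1 r5: had r11 ⇒ C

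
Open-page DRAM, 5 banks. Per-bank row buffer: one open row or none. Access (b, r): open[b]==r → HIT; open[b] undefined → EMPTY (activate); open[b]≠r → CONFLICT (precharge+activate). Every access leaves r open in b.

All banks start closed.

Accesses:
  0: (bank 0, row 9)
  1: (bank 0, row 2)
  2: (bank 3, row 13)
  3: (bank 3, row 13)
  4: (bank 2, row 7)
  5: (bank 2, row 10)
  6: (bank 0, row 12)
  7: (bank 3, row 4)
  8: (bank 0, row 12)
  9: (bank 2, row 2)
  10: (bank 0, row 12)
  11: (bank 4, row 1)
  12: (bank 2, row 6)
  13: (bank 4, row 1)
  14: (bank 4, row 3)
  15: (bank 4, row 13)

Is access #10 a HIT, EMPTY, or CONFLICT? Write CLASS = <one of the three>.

  [0] b0 r9: no row ⇒ E
  [1] b0 r2: had r9 ⇒ C
  [2] b3 r13: no row ⇒ E
  [3] b3 r13: had r13 ⇒ H
  [4] b2 r7: no row ⇒ E
  [5] b2 r10: had r7 ⇒ C
  [6] b0 r12: had r2 ⇒ C
  [7] b3 r4: had r13 ⇒ C
  [8] b0 r12: had r12 ⇒ H
  [9] b2 r2: had r10 ⇒ C
  [10] b0 r12: had r12 ⇒ H
  [11] b4 r1: no row ⇒ E
  [12] b2 r6: had r2 ⇒ C
  [13] b4 r1: had r1 ⇒ H
  [14] b4 r3: had r1 ⇒ C
  [15] b4 r13: had r3 ⇒ C

CLASS = HIT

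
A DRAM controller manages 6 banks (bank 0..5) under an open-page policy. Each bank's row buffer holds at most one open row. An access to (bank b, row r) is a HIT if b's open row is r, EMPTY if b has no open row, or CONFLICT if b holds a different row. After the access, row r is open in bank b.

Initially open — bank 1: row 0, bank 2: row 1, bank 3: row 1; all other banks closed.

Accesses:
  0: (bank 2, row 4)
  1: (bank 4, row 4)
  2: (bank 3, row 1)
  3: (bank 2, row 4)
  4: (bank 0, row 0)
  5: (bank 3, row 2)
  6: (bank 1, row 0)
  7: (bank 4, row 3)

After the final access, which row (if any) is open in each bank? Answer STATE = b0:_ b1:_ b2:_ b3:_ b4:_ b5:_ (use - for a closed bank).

STATE = b0:0 b1:0 b2:4 b3:2 b4:3 b5:-

step 0: bank2 1->4 [CONFLICT]
step 1: bank4 None->4 [EMPTY]
step 2: bank3 1->1 [HIT]
step 3: bank2 4->4 [HIT]
step 4: bank0 None->0 [EMPTY]
step 5: bank3 1->2 [CONFLICT]
step 6: bank1 0->0 [HIT]
step 7: bank4 4->3 [CONFLICT]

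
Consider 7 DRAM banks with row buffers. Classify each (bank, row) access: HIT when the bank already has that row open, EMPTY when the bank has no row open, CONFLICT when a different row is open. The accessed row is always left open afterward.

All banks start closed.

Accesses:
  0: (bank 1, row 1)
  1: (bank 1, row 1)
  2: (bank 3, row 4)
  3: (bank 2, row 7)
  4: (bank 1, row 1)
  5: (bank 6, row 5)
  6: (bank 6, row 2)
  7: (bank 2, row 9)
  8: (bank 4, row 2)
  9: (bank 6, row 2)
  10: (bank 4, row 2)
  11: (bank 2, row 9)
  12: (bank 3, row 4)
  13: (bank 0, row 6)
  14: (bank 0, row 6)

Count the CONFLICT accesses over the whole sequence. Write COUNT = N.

COUNT = 2

  [0] b1 r1: no row ⇒ E
  [1] b1 r1: had r1 ⇒ H
  [2] b3 r4: no row ⇒ E
  [3] b2 r7: no row ⇒ E
  [4] b1 r1: had r1 ⇒ H
  [5] b6 r5: no row ⇒ E
  [6] b6 r2: had r5 ⇒ C
  [7] b2 r9: had r7 ⇒ C
  [8] b4 r2: no row ⇒ E
  [9] b6 r2: had r2 ⇒ H
  [10] b4 r2: had r2 ⇒ H
  [11] b2 r9: had r9 ⇒ H
  [12] b3 r4: had r4 ⇒ H
  [13] b0 r6: no row ⇒ E
  [14] b0 r6: had r6 ⇒ H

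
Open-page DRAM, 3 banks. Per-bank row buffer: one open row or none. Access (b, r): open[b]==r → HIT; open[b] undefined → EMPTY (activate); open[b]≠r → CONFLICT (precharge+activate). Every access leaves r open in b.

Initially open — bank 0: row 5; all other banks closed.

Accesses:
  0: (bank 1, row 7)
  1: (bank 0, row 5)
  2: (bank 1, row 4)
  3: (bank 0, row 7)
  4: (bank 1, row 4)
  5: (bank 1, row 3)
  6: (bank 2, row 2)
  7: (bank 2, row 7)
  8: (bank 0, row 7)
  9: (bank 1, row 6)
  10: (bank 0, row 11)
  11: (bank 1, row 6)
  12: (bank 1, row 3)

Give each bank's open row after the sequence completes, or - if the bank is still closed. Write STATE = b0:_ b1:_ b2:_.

  [0] b1 r7: no row ⇒ E
  [1] b0 r5: had r5 ⇒ H
  [2] b1 r4: had r7 ⇒ C
  [3] b0 r7: had r5 ⇒ C
  [4] b1 r4: had r4 ⇒ H
  [5] b1 r3: had r4 ⇒ C
  [6] b2 r2: no row ⇒ E
  [7] b2 r7: had r2 ⇒ C
  [8] b0 r7: had r7 ⇒ H
  [9] b1 r6: had r3 ⇒ C
  [10] b0 r11: had r7 ⇒ C
  [11] b1 r6: had r6 ⇒ H
  [12] b1 r3: had r6 ⇒ C

STATE = b0:11 b1:3 b2:7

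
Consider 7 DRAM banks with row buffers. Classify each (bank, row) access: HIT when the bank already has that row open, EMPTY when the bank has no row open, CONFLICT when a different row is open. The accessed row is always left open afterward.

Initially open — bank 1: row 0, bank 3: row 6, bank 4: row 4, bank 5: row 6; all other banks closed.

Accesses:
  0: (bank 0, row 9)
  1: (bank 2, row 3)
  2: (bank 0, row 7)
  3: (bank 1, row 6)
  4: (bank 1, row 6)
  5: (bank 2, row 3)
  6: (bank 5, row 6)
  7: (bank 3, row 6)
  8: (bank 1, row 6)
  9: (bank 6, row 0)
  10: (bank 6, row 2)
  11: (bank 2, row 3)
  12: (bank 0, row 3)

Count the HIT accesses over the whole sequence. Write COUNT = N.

#0 (0,9) E
#1 (2,3) E
#2 (0,7) C  (was 9)
#3 (1,6) C  (was 0)
#4 (1,6) H  (was 6)
#5 (2,3) H  (was 3)
#6 (5,6) H  (was 6)
#7 (3,6) H  (was 6)
#8 (1,6) H  (was 6)
#9 (6,0) E
#10 (6,2) C  (was 0)
#11 (2,3) H  (was 3)
#12 (0,3) C  (was 7)

COUNT = 6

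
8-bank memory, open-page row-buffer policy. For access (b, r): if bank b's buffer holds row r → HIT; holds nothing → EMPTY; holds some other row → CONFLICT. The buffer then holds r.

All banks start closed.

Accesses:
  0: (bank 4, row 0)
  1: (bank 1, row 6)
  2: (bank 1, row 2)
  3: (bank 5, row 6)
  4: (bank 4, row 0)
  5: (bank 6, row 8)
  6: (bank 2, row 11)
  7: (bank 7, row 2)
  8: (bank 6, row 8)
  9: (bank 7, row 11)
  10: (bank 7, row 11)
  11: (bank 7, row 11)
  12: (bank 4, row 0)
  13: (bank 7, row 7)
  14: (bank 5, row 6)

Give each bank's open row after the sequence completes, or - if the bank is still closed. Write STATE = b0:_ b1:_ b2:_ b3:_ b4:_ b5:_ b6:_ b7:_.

step 0: bank4 None->0 [EMPTY]
step 1: bank1 None->6 [EMPTY]
step 2: bank1 6->2 [CONFLICT]
step 3: bank5 None->6 [EMPTY]
step 4: bank4 0->0 [HIT]
step 5: bank6 None->8 [EMPTY]
step 6: bank2 None->11 [EMPTY]
step 7: bank7 None->2 [EMPTY]
step 8: bank6 8->8 [HIT]
step 9: bank7 2->11 [CONFLICT]
step 10: bank7 11->11 [HIT]
step 11: bank7 11->11 [HIT]
step 12: bank4 0->0 [HIT]
step 13: bank7 11->7 [CONFLICT]
step 14: bank5 6->6 [HIT]

STATE = b0:- b1:2 b2:11 b3:- b4:0 b5:6 b6:8 b7:7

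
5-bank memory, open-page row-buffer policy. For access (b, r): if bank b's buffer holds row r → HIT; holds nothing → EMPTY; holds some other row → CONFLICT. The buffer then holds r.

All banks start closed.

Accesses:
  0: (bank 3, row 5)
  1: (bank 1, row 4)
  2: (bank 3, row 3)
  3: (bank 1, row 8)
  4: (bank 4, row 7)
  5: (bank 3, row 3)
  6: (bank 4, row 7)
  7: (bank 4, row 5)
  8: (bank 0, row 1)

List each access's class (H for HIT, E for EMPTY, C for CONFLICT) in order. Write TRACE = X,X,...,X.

TRACE = E,E,C,C,E,H,H,C,E

#0 (3,5) E
#1 (1,4) E
#2 (3,3) C  (was 5)
#3 (1,8) C  (was 4)
#4 (4,7) E
#5 (3,3) H  (was 3)
#6 (4,7) H  (was 7)
#7 (4,5) C  (was 7)
#8 (0,1) E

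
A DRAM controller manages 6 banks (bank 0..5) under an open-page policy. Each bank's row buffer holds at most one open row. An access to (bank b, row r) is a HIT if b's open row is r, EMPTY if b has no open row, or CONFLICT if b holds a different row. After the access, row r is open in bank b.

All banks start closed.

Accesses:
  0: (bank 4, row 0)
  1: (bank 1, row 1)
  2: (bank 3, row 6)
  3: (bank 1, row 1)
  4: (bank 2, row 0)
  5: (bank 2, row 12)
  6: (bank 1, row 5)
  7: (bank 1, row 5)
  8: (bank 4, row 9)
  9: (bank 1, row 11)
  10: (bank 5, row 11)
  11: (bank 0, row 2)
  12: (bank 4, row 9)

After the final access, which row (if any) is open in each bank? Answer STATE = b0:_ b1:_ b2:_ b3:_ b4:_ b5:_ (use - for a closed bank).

STATE = b0:2 b1:11 b2:12 b3:6 b4:9 b5:11

step 0: bank4 None->0 [EMPTY]
step 1: bank1 None->1 [EMPTY]
step 2: bank3 None->6 [EMPTY]
step 3: bank1 1->1 [HIT]
step 4: bank2 None->0 [EMPTY]
step 5: bank2 0->12 [CONFLICT]
step 6: bank1 1->5 [CONFLICT]
step 7: bank1 5->5 [HIT]
step 8: bank4 0->9 [CONFLICT]
step 9: bank1 5->11 [CONFLICT]
step 10: bank5 None->11 [EMPTY]
step 11: bank0 None->2 [EMPTY]
step 12: bank4 9->9 [HIT]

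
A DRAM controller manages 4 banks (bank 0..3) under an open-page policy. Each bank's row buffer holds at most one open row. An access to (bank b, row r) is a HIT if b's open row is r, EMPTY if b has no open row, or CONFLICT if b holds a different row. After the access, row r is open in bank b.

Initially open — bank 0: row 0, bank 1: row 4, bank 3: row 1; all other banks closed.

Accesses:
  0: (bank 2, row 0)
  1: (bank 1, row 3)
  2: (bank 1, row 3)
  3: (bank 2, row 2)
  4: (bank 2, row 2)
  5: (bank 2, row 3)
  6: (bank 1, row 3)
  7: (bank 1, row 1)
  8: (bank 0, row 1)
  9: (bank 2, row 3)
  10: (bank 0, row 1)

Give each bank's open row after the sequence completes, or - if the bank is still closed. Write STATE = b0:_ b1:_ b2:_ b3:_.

#0 (2,0) E
#1 (1,3) C  (was 4)
#2 (1,3) H  (was 3)
#3 (2,2) C  (was 0)
#4 (2,2) H  (was 2)
#5 (2,3) C  (was 2)
#6 (1,3) H  (was 3)
#7 (1,1) C  (was 3)
#8 (0,1) C  (was 0)
#9 (2,3) H  (was 3)
#10 (0,1) H  (was 1)

STATE = b0:1 b1:1 b2:3 b3:1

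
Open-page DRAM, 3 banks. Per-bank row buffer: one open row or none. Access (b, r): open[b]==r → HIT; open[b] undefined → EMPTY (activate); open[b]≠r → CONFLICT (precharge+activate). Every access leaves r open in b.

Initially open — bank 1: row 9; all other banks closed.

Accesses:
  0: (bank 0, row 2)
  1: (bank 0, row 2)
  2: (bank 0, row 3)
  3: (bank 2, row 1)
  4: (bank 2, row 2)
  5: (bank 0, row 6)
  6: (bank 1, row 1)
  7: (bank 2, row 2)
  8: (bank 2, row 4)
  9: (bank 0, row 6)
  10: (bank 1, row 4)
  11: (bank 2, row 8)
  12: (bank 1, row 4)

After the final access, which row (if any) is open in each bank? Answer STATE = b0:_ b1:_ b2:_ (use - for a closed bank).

STATE = b0:6 b1:4 b2:8

  [0] b0 r2: no row ⇒ E
  [1] b0 r2: had r2 ⇒ H
  [2] b0 r3: had r2 ⇒ C
  [3] b2 r1: no row ⇒ E
  [4] b2 r2: had r1 ⇒ C
  [5] b0 r6: had r3 ⇒ C
  [6] b1 r1: had r9 ⇒ C
  [7] b2 r2: had r2 ⇒ H
  [8] b2 r4: had r2 ⇒ C
  [9] b0 r6: had r6 ⇒ H
  [10] b1 r4: had r1 ⇒ C
  [11] b2 r8: had r4 ⇒ C
  [12] b1 r4: had r4 ⇒ H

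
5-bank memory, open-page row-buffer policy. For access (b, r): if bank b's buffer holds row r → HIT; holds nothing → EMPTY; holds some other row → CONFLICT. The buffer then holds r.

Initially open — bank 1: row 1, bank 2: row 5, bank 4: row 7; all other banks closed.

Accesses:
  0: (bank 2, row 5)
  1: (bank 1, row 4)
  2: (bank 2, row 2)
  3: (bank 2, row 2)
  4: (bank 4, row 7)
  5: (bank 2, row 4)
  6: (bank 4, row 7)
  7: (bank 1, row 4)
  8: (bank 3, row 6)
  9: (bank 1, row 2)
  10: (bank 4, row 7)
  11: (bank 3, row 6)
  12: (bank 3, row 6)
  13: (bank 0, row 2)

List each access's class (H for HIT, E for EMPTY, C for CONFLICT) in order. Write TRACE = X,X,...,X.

  [0] b2 r5: had r5 ⇒ H
  [1] b1 r4: had r1 ⇒ C
  [2] b2 r2: had r5 ⇒ C
  [3] b2 r2: had r2 ⇒ H
  [4] b4 r7: had r7 ⇒ H
  [5] b2 r4: had r2 ⇒ C
  [6] b4 r7: had r7 ⇒ H
  [7] b1 r4: had r4 ⇒ H
  [8] b3 r6: no row ⇒ E
  [9] b1 r2: had r4 ⇒ C
  [10] b4 r7: had r7 ⇒ H
  [11] b3 r6: had r6 ⇒ H
  [12] b3 r6: had r6 ⇒ H
  [13] b0 r2: no row ⇒ E

TRACE = H,C,C,H,H,C,H,H,E,C,H,H,H,E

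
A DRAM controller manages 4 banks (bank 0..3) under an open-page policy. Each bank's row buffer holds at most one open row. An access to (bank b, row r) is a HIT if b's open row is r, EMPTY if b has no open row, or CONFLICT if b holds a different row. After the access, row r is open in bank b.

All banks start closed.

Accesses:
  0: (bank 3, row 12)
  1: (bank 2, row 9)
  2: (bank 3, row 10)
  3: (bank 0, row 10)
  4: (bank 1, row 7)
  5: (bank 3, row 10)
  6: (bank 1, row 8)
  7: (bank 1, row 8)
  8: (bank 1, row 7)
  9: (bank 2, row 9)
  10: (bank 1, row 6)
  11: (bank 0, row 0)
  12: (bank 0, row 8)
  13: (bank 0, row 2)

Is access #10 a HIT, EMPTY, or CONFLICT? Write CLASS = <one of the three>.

CLASS = CONFLICT

#0 (3,12) E
#1 (2,9) E
#2 (3,10) C  (was 12)
#3 (0,10) E
#4 (1,7) E
#5 (3,10) H  (was 10)
#6 (1,8) C  (was 7)
#7 (1,8) H  (was 8)
#8 (1,7) C  (was 8)
#9 (2,9) H  (was 9)
#10 (1,6) C  (was 7)
#11 (0,0) C  (was 10)
#12 (0,8) C  (was 0)
#13 (0,2) C  (was 8)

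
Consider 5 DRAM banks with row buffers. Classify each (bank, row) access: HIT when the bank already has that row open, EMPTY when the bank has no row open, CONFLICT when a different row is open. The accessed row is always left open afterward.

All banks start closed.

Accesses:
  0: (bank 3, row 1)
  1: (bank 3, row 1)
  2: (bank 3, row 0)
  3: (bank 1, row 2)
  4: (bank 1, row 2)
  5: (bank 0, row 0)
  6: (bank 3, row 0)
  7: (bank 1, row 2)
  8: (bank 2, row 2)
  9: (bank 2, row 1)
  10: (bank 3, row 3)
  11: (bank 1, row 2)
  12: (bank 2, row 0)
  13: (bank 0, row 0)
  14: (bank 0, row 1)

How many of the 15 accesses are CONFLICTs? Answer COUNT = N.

  [0] b3 r1: no row ⇒ E
  [1] b3 r1: had r1 ⇒ H
  [2] b3 r0: had r1 ⇒ C
  [3] b1 r2: no row ⇒ E
  [4] b1 r2: had r2 ⇒ H
  [5] b0 r0: no row ⇒ E
  [6] b3 r0: had r0 ⇒ H
  [7] b1 r2: had r2 ⇒ H
  [8] b2 r2: no row ⇒ E
  [9] b2 r1: had r2 ⇒ C
  [10] b3 r3: had r0 ⇒ C
  [11] b1 r2: had r2 ⇒ H
  [12] b2 r0: had r1 ⇒ C
  [13] b0 r0: had r0 ⇒ H
  [14] b0 r1: had r0 ⇒ C

COUNT = 5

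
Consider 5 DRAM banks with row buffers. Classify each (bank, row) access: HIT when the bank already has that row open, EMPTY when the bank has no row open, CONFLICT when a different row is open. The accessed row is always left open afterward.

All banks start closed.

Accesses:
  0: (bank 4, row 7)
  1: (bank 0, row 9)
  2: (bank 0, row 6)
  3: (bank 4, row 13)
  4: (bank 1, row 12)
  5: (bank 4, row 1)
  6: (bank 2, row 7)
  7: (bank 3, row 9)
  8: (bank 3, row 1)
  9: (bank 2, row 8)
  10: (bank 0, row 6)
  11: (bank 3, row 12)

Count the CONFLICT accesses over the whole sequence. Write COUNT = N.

  [0] b4 r7: no row ⇒ E
  [1] b0 r9: no row ⇒ E
  [2] b0 r6: had r9 ⇒ C
  [3] b4 r13: had r7 ⇒ C
  [4] b1 r12: no row ⇒ E
  [5] b4 r1: had r13 ⇒ C
  [6] b2 r7: no row ⇒ E
  [7] b3 r9: no row ⇒ E
  [8] b3 r1: had r9 ⇒ C
  [9] b2 r8: had r7 ⇒ C
  [10] b0 r6: had r6 ⇒ H
  [11] b3 r12: had r1 ⇒ C

COUNT = 6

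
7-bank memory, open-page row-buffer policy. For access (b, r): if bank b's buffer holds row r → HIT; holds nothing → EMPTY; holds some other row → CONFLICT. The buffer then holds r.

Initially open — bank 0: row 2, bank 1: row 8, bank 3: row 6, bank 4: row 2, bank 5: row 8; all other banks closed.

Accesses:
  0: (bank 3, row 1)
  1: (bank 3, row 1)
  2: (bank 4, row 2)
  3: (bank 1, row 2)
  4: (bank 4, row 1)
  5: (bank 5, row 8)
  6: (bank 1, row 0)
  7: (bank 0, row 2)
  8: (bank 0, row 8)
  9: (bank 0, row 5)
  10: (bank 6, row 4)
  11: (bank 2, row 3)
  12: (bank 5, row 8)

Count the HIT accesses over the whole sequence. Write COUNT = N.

0: bank 3 row 1 — prev 6 → CONFLICT
1: bank 3 row 1 — prev 1 → HIT
2: bank 4 row 2 — prev 2 → HIT
3: bank 1 row 2 — prev 8 → CONFLICT
4: bank 4 row 1 — prev 2 → CONFLICT
5: bank 5 row 8 — prev 8 → HIT
6: bank 1 row 0 — prev 2 → CONFLICT
7: bank 0 row 2 — prev 2 → HIT
8: bank 0 row 8 — prev 2 → CONFLICT
9: bank 0 row 5 — prev 8 → CONFLICT
10: bank 6 row 4 — prev None → EMPTY
11: bank 2 row 3 — prev None → EMPTY
12: bank 5 row 8 — prev 8 → HIT

COUNT = 5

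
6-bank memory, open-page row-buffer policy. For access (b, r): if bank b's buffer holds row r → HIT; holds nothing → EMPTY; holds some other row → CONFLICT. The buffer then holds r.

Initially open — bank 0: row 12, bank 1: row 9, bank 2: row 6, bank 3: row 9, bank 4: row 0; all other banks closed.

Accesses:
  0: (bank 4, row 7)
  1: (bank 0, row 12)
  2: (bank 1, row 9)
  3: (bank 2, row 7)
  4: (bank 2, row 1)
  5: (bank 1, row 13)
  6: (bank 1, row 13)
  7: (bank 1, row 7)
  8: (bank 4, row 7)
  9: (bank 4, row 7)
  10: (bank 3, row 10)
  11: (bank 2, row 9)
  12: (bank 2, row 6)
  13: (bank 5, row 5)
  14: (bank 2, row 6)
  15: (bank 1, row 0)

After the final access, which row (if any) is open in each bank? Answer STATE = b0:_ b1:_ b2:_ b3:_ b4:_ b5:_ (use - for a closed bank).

STATE = b0:12 b1:0 b2:6 b3:10 b4:7 b5:5

#0 (4,7) C  (was 0)
#1 (0,12) H  (was 12)
#2 (1,9) H  (was 9)
#3 (2,7) C  (was 6)
#4 (2,1) C  (was 7)
#5 (1,13) C  (was 9)
#6 (1,13) H  (was 13)
#7 (1,7) C  (was 13)
#8 (4,7) H  (was 7)
#9 (4,7) H  (was 7)
#10 (3,10) C  (was 9)
#11 (2,9) C  (was 1)
#12 (2,6) C  (was 9)
#13 (5,5) E
#14 (2,6) H  (was 6)
#15 (1,0) C  (was 7)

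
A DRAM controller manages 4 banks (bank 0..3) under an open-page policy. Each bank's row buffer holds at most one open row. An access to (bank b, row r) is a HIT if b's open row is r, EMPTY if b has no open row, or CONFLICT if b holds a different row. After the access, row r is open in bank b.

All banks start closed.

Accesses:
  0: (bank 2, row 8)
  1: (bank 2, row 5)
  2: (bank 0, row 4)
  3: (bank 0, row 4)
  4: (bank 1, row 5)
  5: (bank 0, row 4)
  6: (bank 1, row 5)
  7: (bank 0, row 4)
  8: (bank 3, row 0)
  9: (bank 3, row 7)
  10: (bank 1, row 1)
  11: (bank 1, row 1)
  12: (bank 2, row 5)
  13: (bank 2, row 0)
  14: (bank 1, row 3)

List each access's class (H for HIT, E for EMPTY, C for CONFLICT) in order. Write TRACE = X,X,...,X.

  [0] b2 r8: no row ⇒ E
  [1] b2 r5: had r8 ⇒ C
  [2] b0 r4: no row ⇒ E
  [3] b0 r4: had r4 ⇒ H
  [4] b1 r5: no row ⇒ E
  [5] b0 r4: had r4 ⇒ H
  [6] b1 r5: had r5 ⇒ H
  [7] b0 r4: had r4 ⇒ H
  [8] b3 r0: no row ⇒ E
  [9] b3 r7: had r0 ⇒ C
  [10] b1 r1: had r5 ⇒ C
  [11] b1 r1: had r1 ⇒ H
  [12] b2 r5: had r5 ⇒ H
  [13] b2 r0: had r5 ⇒ C
  [14] b1 r3: had r1 ⇒ C

TRACE = E,C,E,H,E,H,H,H,E,C,C,H,H,C,C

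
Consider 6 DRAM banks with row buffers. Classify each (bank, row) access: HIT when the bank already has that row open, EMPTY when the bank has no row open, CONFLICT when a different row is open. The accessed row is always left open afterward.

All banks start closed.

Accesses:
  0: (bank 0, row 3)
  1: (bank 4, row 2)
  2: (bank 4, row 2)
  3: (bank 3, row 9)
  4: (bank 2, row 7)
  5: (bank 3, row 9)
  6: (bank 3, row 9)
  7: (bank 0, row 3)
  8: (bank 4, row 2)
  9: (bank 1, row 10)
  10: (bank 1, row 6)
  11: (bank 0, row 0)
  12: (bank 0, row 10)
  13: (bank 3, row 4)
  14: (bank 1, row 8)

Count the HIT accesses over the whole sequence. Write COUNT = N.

#0 (0,3) E
#1 (4,2) E
#2 (4,2) H  (was 2)
#3 (3,9) E
#4 (2,7) E
#5 (3,9) H  (was 9)
#6 (3,9) H  (was 9)
#7 (0,3) H  (was 3)
#8 (4,2) H  (was 2)
#9 (1,10) E
#10 (1,6) C  (was 10)
#11 (0,0) C  (was 3)
#12 (0,10) C  (was 0)
#13 (3,4) C  (was 9)
#14 (1,8) C  (was 6)

COUNT = 5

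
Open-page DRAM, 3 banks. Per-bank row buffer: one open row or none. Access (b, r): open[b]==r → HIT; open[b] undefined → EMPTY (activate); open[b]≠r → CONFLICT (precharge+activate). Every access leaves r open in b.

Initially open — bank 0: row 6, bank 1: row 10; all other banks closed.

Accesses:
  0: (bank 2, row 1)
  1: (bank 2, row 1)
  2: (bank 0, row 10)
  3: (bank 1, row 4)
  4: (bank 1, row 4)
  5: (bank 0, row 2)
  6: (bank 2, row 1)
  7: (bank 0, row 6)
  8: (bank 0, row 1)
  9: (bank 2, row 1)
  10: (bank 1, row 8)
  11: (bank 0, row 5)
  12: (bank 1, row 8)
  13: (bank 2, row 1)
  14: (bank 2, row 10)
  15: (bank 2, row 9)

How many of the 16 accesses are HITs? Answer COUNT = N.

COUNT = 6

step 0: bank2 None->1 [EMPTY]
step 1: bank2 1->1 [HIT]
step 2: bank0 6->10 [CONFLICT]
step 3: bank1 10->4 [CONFLICT]
step 4: bank1 4->4 [HIT]
step 5: bank0 10->2 [CONFLICT]
step 6: bank2 1->1 [HIT]
step 7: bank0 2->6 [CONFLICT]
step 8: bank0 6->1 [CONFLICT]
step 9: bank2 1->1 [HIT]
step 10: bank1 4->8 [CONFLICT]
step 11: bank0 1->5 [CONFLICT]
step 12: bank1 8->8 [HIT]
step 13: bank2 1->1 [HIT]
step 14: bank2 1->10 [CONFLICT]
step 15: bank2 10->9 [CONFLICT]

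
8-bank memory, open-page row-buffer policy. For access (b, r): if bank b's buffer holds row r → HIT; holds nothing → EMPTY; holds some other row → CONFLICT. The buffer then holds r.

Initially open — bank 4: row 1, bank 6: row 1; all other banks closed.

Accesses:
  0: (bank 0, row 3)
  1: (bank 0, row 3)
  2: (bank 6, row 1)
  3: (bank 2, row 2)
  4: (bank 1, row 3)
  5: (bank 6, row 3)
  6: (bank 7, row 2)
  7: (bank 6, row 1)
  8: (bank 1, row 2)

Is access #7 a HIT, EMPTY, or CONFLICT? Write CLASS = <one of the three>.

CLASS = CONFLICT

#0 (0,3) E
#1 (0,3) H  (was 3)
#2 (6,1) H  (was 1)
#3 (2,2) E
#4 (1,3) E
#5 (6,3) C  (was 1)
#6 (7,2) E
#7 (6,1) C  (was 3)
#8 (1,2) C  (was 3)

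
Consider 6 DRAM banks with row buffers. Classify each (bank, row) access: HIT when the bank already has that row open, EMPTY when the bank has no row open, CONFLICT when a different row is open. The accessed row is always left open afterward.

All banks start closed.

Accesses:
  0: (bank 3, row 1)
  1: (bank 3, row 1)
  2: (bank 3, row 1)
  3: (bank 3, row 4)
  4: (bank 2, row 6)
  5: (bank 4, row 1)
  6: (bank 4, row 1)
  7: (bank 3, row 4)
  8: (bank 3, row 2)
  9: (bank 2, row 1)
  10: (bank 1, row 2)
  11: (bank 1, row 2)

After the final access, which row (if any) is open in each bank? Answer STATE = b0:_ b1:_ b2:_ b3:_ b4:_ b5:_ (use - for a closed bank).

STATE = b0:- b1:2 b2:1 b3:2 b4:1 b5:-

0: bank 3 row 1 — prev None → EMPTY
1: bank 3 row 1 — prev 1 → HIT
2: bank 3 row 1 — prev 1 → HIT
3: bank 3 row 4 — prev 1 → CONFLICT
4: bank 2 row 6 — prev None → EMPTY
5: bank 4 row 1 — prev None → EMPTY
6: bank 4 row 1 — prev 1 → HIT
7: bank 3 row 4 — prev 4 → HIT
8: bank 3 row 2 — prev 4 → CONFLICT
9: bank 2 row 1 — prev 6 → CONFLICT
10: bank 1 row 2 — prev None → EMPTY
11: bank 1 row 2 — prev 2 → HIT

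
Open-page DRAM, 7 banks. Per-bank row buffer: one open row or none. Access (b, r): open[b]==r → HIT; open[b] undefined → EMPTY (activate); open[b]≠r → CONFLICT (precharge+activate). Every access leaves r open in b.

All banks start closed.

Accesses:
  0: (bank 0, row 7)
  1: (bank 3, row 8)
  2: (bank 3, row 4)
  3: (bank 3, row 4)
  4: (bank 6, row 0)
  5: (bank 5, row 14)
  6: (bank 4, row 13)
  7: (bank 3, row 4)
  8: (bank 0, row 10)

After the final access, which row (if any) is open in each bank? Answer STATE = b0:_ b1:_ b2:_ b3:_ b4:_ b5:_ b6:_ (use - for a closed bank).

STATE = b0:10 b1:- b2:- b3:4 b4:13 b5:14 b6:0

0: bank 0 row 7 — prev None → EMPTY
1: bank 3 row 8 — prev None → EMPTY
2: bank 3 row 4 — prev 8 → CONFLICT
3: bank 3 row 4 — prev 4 → HIT
4: bank 6 row 0 — prev None → EMPTY
5: bank 5 row 14 — prev None → EMPTY
6: bank 4 row 13 — prev None → EMPTY
7: bank 3 row 4 — prev 4 → HIT
8: bank 0 row 10 — prev 7 → CONFLICT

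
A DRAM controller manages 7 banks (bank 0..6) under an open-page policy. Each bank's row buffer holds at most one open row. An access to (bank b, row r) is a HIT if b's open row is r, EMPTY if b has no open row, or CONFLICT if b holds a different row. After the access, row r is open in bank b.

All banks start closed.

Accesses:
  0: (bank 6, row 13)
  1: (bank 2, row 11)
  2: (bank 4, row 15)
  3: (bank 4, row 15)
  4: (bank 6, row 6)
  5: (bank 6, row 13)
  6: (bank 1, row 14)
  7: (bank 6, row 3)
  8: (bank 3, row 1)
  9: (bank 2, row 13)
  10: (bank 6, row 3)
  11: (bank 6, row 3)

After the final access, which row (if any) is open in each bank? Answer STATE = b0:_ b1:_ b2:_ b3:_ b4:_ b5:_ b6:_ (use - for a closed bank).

  [0] b6 r13: no row ⇒ E
  [1] b2 r11: no row ⇒ E
  [2] b4 r15: no row ⇒ E
  [3] b4 r15: had r15 ⇒ H
  [4] b6 r6: had r13 ⇒ C
  [5] b6 r13: had r6 ⇒ C
  [6] b1 r14: no row ⇒ E
  [7] b6 r3: had r13 ⇒ C
  [8] b3 r1: no row ⇒ E
  [9] b2 r13: had r11 ⇒ C
  [10] b6 r3: had r3 ⇒ H
  [11] b6 r3: had r3 ⇒ H

STATE = b0:- b1:14 b2:13 b3:1 b4:15 b5:- b6:3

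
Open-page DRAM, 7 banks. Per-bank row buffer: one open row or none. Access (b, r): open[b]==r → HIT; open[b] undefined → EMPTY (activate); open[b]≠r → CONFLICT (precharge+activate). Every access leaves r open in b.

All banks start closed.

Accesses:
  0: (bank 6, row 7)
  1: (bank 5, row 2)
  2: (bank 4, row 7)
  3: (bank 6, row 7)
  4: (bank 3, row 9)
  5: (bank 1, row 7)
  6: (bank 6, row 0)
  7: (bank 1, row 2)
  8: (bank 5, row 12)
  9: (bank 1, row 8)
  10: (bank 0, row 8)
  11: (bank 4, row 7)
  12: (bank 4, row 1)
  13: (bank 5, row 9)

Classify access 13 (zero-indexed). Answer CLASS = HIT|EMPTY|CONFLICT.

0: bank 6 row 7 — prev None → EMPTY
1: bank 5 row 2 — prev None → EMPTY
2: bank 4 row 7 — prev None → EMPTY
3: bank 6 row 7 — prev 7 → HIT
4: bank 3 row 9 — prev None → EMPTY
5: bank 1 row 7 — prev None → EMPTY
6: bank 6 row 0 — prev 7 → CONFLICT
7: bank 1 row 2 — prev 7 → CONFLICT
8: bank 5 row 12 — prev 2 → CONFLICT
9: bank 1 row 8 — prev 2 → CONFLICT
10: bank 0 row 8 — prev None → EMPTY
11: bank 4 row 7 — prev 7 → HIT
12: bank 4 row 1 — prev 7 → CONFLICT
13: bank 5 row 9 — prev 12 → CONFLICT

CLASS = CONFLICT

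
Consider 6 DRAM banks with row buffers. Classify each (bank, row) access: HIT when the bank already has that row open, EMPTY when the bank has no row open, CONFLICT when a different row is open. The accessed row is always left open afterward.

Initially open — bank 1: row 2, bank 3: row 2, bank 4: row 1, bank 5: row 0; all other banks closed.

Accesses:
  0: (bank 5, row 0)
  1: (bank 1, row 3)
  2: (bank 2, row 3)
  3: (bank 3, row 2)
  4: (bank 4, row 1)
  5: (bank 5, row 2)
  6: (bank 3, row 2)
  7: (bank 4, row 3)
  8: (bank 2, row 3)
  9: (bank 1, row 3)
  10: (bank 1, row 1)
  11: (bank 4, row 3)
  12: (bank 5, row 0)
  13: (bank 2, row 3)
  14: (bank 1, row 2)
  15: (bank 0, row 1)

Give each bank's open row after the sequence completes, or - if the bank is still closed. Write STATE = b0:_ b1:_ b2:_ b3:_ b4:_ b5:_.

0: bank 5 row 0 — prev 0 → HIT
1: bank 1 row 3 — prev 2 → CONFLICT
2: bank 2 row 3 — prev None → EMPTY
3: bank 3 row 2 — prev 2 → HIT
4: bank 4 row 1 — prev 1 → HIT
5: bank 5 row 2 — prev 0 → CONFLICT
6: bank 3 row 2 — prev 2 → HIT
7: bank 4 row 3 — prev 1 → CONFLICT
8: bank 2 row 3 — prev 3 → HIT
9: bank 1 row 3 — prev 3 → HIT
10: bank 1 row 1 — prev 3 → CONFLICT
11: bank 4 row 3 — prev 3 → HIT
12: bank 5 row 0 — prev 2 → CONFLICT
13: bank 2 row 3 — prev 3 → HIT
14: bank 1 row 2 — prev 1 → CONFLICT
15: bank 0 row 1 — prev None → EMPTY

STATE = b0:1 b1:2 b2:3 b3:2 b4:3 b5:0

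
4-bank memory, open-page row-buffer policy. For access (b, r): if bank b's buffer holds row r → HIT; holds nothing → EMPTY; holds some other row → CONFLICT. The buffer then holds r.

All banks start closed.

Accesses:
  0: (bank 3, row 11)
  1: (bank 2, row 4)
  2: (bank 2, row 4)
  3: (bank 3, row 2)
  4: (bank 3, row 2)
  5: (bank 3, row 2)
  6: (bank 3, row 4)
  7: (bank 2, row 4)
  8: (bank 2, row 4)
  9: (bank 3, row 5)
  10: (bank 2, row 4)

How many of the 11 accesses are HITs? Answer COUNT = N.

COUNT = 6

#0 (3,11) E
#1 (2,4) E
#2 (2,4) H  (was 4)
#3 (3,2) C  (was 11)
#4 (3,2) H  (was 2)
#5 (3,2) H  (was 2)
#6 (3,4) C  (was 2)
#7 (2,4) H  (was 4)
#8 (2,4) H  (was 4)
#9 (3,5) C  (was 4)
#10 (2,4) H  (was 4)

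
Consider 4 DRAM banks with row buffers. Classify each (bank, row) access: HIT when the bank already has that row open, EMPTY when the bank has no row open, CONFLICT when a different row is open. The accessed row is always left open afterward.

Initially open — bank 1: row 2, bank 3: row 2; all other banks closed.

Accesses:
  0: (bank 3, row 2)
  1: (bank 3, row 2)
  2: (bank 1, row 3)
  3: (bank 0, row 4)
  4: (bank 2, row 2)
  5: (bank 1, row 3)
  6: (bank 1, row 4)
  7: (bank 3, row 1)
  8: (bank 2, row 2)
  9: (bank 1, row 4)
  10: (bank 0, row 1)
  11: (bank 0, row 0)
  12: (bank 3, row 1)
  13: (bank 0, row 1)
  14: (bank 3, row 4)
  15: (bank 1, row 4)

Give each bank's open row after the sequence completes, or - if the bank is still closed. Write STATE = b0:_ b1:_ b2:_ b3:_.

STATE = b0:1 b1:4 b2:2 b3:4

0: bank 3 row 2 — prev 2 → HIT
1: bank 3 row 2 — prev 2 → HIT
2: bank 1 row 3 — prev 2 → CONFLICT
3: bank 0 row 4 — prev None → EMPTY
4: bank 2 row 2 — prev None → EMPTY
5: bank 1 row 3 — prev 3 → HIT
6: bank 1 row 4 — prev 3 → CONFLICT
7: bank 3 row 1 — prev 2 → CONFLICT
8: bank 2 row 2 — prev 2 → HIT
9: bank 1 row 4 — prev 4 → HIT
10: bank 0 row 1 — prev 4 → CONFLICT
11: bank 0 row 0 — prev 1 → CONFLICT
12: bank 3 row 1 — prev 1 → HIT
13: bank 0 row 1 — prev 0 → CONFLICT
14: bank 3 row 4 — prev 1 → CONFLICT
15: bank 1 row 4 — prev 4 → HIT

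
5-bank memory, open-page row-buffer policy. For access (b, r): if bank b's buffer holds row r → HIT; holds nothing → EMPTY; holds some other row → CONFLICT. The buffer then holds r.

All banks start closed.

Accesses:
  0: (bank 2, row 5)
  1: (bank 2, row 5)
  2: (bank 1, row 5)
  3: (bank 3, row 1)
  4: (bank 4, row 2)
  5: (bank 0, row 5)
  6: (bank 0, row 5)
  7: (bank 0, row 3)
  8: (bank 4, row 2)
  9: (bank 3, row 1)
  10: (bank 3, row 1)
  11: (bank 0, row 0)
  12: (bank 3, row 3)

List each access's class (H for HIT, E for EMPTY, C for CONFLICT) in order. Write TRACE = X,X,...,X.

step 0: bank2 None->5 [EMPTY]
step 1: bank2 5->5 [HIT]
step 2: bank1 None->5 [EMPTY]
step 3: bank3 None->1 [EMPTY]
step 4: bank4 None->2 [EMPTY]
step 5: bank0 None->5 [EMPTY]
step 6: bank0 5->5 [HIT]
step 7: bank0 5->3 [CONFLICT]
step 8: bank4 2->2 [HIT]
step 9: bank3 1->1 [HIT]
step 10: bank3 1->1 [HIT]
step 11: bank0 3->0 [CONFLICT]
step 12: bank3 1->3 [CONFLICT]

TRACE = E,H,E,E,E,E,H,C,H,H,H,C,C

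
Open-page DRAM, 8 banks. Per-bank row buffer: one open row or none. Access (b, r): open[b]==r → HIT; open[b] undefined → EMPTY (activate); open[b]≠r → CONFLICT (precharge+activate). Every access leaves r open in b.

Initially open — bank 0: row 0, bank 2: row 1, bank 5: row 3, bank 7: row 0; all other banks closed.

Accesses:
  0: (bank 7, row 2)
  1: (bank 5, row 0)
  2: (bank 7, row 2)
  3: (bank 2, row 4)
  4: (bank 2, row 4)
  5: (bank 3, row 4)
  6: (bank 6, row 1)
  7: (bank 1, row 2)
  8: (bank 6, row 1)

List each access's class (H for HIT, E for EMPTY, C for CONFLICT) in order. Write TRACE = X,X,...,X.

TRACE = C,C,H,C,H,E,E,E,H

0: bank 7 row 2 — prev 0 → CONFLICT
1: bank 5 row 0 — prev 3 → CONFLICT
2: bank 7 row 2 — prev 2 → HIT
3: bank 2 row 4 — prev 1 → CONFLICT
4: bank 2 row 4 — prev 4 → HIT
5: bank 3 row 4 — prev None → EMPTY
6: bank 6 row 1 — prev None → EMPTY
7: bank 1 row 2 — prev None → EMPTY
8: bank 6 row 1 — prev 1 → HIT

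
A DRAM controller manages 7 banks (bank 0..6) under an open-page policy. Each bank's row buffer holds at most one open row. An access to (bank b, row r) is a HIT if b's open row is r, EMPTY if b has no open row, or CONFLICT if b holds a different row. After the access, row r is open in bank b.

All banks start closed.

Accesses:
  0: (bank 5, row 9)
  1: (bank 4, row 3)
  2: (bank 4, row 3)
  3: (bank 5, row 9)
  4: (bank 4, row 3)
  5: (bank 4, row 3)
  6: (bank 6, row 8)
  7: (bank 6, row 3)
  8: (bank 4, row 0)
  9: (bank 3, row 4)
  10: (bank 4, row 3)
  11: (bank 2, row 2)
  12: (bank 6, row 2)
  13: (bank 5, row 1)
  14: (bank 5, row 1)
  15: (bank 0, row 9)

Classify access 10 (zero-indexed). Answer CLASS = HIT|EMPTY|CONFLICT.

0: bank 5 row 9 — prev None → EMPTY
1: bank 4 row 3 — prev None → EMPTY
2: bank 4 row 3 — prev 3 → HIT
3: bank 5 row 9 — prev 9 → HIT
4: bank 4 row 3 — prev 3 → HIT
5: bank 4 row 3 — prev 3 → HIT
6: bank 6 row 8 — prev None → EMPTY
7: bank 6 row 3 — prev 8 → CONFLICT
8: bank 4 row 0 — prev 3 → CONFLICT
9: bank 3 row 4 — prev None → EMPTY
10: bank 4 row 3 — prev 0 → CONFLICT
11: bank 2 row 2 — prev None → EMPTY
12: bank 6 row 2 — prev 3 → CONFLICT
13: bank 5 row 1 — prev 9 → CONFLICT
14: bank 5 row 1 — prev 1 → HIT
15: bank 0 row 9 — prev None → EMPTY

CLASS = CONFLICT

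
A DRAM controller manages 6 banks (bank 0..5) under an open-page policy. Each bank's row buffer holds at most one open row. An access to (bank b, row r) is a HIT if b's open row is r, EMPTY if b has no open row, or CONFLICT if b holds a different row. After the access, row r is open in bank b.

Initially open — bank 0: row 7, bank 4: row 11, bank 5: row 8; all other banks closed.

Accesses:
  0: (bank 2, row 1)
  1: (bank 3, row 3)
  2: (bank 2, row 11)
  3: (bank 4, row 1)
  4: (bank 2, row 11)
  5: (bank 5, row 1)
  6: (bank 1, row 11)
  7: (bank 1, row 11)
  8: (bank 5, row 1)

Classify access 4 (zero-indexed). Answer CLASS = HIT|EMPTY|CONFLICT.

0: bank 2 row 1 — prev None → EMPTY
1: bank 3 row 3 — prev None → EMPTY
2: bank 2 row 11 — prev 1 → CONFLICT
3: bank 4 row 1 — prev 11 → CONFLICT
4: bank 2 row 11 — prev 11 → HIT
5: bank 5 row 1 — prev 8 → CONFLICT
6: bank 1 row 11 — prev None → EMPTY
7: bank 1 row 11 — prev 11 → HIT
8: bank 5 row 1 — prev 1 → HIT

CLASS = HIT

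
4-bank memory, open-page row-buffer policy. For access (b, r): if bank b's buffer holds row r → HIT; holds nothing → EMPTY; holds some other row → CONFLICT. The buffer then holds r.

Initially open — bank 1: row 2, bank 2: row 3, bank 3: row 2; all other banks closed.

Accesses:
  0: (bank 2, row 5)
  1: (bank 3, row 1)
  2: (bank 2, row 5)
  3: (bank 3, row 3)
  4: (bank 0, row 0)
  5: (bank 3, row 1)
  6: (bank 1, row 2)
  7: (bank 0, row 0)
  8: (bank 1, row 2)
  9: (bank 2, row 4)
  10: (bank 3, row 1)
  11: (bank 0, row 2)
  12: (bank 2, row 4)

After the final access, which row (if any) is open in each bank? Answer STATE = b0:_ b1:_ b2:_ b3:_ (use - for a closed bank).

step 0: bank2 3->5 [CONFLICT]
step 1: bank3 2->1 [CONFLICT]
step 2: bank2 5->5 [HIT]
step 3: bank3 1->3 [CONFLICT]
step 4: bank0 None->0 [EMPTY]
step 5: bank3 3->1 [CONFLICT]
step 6: bank1 2->2 [HIT]
step 7: bank0 0->0 [HIT]
step 8: bank1 2->2 [HIT]
step 9: bank2 5->4 [CONFLICT]
step 10: bank3 1->1 [HIT]
step 11: bank0 0->2 [CONFLICT]
step 12: bank2 4->4 [HIT]

STATE = b0:2 b1:2 b2:4 b3:1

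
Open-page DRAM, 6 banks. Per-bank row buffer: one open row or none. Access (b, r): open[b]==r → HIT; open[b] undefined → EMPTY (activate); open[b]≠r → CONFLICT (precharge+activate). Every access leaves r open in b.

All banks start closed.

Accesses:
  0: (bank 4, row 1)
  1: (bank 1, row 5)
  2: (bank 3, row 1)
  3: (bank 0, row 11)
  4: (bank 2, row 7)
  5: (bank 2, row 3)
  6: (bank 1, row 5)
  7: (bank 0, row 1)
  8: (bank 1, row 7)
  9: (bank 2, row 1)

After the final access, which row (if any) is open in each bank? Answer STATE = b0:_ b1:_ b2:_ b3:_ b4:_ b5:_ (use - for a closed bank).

step 0: bank4 None->1 [EMPTY]
step 1: bank1 None->5 [EMPTY]
step 2: bank3 None->1 [EMPTY]
step 3: bank0 None->11 [EMPTY]
step 4: bank2 None->7 [EMPTY]
step 5: bank2 7->3 [CONFLICT]
step 6: bank1 5->5 [HIT]
step 7: bank0 11->1 [CONFLICT]
step 8: bank1 5->7 [CONFLICT]
step 9: bank2 3->1 [CONFLICT]

STATE = b0:1 b1:7 b2:1 b3:1 b4:1 b5:-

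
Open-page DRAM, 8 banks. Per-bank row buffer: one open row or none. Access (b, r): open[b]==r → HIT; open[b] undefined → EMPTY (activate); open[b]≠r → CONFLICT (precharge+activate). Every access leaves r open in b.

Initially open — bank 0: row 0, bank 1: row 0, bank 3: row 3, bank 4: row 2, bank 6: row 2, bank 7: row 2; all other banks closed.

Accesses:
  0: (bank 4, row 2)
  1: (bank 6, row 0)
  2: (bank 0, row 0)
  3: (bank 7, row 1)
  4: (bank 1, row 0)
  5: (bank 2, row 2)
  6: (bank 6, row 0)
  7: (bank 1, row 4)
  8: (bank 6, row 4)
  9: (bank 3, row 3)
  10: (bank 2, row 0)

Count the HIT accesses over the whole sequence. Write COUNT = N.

COUNT = 5

step 0: bank4 2->2 [HIT]
step 1: bank6 2->0 [CONFLICT]
step 2: bank0 0->0 [HIT]
step 3: bank7 2->1 [CONFLICT]
step 4: bank1 0->0 [HIT]
step 5: bank2 None->2 [EMPTY]
step 6: bank6 0->0 [HIT]
step 7: bank1 0->4 [CONFLICT]
step 8: bank6 0->4 [CONFLICT]
step 9: bank3 3->3 [HIT]
step 10: bank2 2->0 [CONFLICT]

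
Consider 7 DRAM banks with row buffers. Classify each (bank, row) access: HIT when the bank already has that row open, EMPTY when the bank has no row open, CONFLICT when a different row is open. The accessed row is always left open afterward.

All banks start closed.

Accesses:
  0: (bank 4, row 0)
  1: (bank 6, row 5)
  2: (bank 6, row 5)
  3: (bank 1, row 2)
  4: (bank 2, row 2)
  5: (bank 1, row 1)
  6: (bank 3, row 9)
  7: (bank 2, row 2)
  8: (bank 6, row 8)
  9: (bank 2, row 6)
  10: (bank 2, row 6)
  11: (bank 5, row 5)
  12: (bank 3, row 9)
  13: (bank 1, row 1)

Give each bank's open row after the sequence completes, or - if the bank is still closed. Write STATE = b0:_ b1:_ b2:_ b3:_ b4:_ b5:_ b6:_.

#0 (4,0) E
#1 (6,5) E
#2 (6,5) H  (was 5)
#3 (1,2) E
#4 (2,2) E
#5 (1,1) C  (was 2)
#6 (3,9) E
#7 (2,2) H  (was 2)
#8 (6,8) C  (was 5)
#9 (2,6) C  (was 2)
#10 (2,6) H  (was 6)
#11 (5,5) E
#12 (3,9) H  (was 9)
#13 (1,1) H  (was 1)

STATE = b0:- b1:1 b2:6 b3:9 b4:0 b5:5 b6:8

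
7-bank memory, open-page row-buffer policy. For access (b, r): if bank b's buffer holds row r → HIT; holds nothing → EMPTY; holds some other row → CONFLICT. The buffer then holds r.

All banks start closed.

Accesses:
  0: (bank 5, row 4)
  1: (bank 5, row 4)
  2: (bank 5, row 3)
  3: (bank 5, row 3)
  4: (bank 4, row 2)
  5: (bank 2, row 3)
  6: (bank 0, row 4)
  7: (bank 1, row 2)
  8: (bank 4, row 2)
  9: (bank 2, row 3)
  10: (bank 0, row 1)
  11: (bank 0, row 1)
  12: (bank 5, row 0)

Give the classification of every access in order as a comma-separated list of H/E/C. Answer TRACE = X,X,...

0: bank 5 row 4 — prev None → EMPTY
1: bank 5 row 4 — prev 4 → HIT
2: bank 5 row 3 — prev 4 → CONFLICT
3: bank 5 row 3 — prev 3 → HIT
4: bank 4 row 2 — prev None → EMPTY
5: bank 2 row 3 — prev None → EMPTY
6: bank 0 row 4 — prev None → EMPTY
7: bank 1 row 2 — prev None → EMPTY
8: bank 4 row 2 — prev 2 → HIT
9: bank 2 row 3 — prev 3 → HIT
10: bank 0 row 1 — prev 4 → CONFLICT
11: bank 0 row 1 — prev 1 → HIT
12: bank 5 row 0 — prev 3 → CONFLICT

TRACE = E,H,C,H,E,E,E,E,H,H,C,H,C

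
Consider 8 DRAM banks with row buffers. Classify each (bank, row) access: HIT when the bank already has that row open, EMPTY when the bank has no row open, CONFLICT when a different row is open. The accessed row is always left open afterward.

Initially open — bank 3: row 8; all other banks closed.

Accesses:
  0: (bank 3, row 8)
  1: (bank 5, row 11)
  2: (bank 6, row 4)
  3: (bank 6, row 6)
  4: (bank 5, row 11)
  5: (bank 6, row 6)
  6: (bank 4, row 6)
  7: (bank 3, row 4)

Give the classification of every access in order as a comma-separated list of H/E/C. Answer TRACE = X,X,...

TRACE = H,E,E,C,H,H,E,C

#0 (3,8) H  (was 8)
#1 (5,11) E
#2 (6,4) E
#3 (6,6) C  (was 4)
#4 (5,11) H  (was 11)
#5 (6,6) H  (was 6)
#6 (4,6) E
#7 (3,4) C  (was 8)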